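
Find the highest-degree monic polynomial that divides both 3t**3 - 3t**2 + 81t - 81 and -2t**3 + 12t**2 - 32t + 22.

t - 1

Euclidean algorithm in ℚ[t]:
  3t**3 - 3t**2 + 81t - 81 = (-3/2)(-2t**3 + 12t**2 - 32t + 22) + (15t**2 + 33t - 48)
  -2t**3 + 12t**2 - 32t + 22 = (-(2/15)t + 82/75)(15t**2 + 33t - 48) + (-(1862/25)t + 1862/25)
  15t**2 + 33t - 48 = (-(375/1862)t - 600/931)(-(1862/25)t + 1862/25) + (0)
Last nonzero remainder: -(1862/25)t + 1862/25. Dividing through by -1862/25 gives the monic gcd t - 1.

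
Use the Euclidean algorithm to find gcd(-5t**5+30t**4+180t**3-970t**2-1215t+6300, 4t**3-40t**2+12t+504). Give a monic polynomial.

t**2-4t-21

Euclidean algorithm in ℚ[t]:
  -5t**5+30t**4+180t**3-970t**2-1215t+6300 = (-(5/4)t**2-5t-5/4)(4t**3-40t**2+12t+504) + (-330t**2+1320t+6930)
  4t**3-40t**2+12t+504 = (-(2/165)t+4/55)(-330t**2+1320t+6930) + (0)
Last nonzero remainder: -330t**2+1320t+6930. Dividing through by -330 gives the monic gcd t**2-4t-21.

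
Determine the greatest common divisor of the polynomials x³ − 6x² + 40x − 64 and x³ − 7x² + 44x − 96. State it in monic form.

By polynomial division,
  x³ − 6x² + 40x − 64 = (x³ − 7x² + 44x − 96) + (x² − 4x + 32)
  x³ − 7x² + 44x − 96 = (x − 3)(x² − 4x + 32) + (0)
The last nonzero remainder x² − 4x + 32 is already monic.

x² − 4x + 32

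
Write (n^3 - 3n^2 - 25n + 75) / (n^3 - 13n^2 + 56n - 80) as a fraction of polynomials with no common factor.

Apply the Euclidean algorithm:
  n^3 - 3n^2 - 25n + 75 = (n^3 - 13n^2 + 56n - 80) + (10n^2 - 81n + 155)
  n^3 - 13n^2 + 56n - 80 = ((1/10)n - 49/100)(10n^2 - 81n + 155) + ((81/100)n - 81/20)
  10n^2 - 81n + 155 = ((1000/81)n - 3100/81)((81/100)n - 81/20) + (0)
Last nonzero remainder: (81/100)n - 81/20. Dividing through by 81/100 gives the monic gcd n - 5.
Cancel n - 5 from numerator and denominator to get the reduced form.

(n^2 + 2n - 15)/(n^2 - 8n + 16)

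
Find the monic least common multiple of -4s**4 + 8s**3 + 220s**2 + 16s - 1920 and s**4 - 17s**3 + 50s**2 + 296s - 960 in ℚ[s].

s**5 - 12s**4 - 35s**3 + 546s**2 + 520s - 4800

By polynomial division,
  -4s**4 + 8s**3 + 220s**2 + 16s - 1920 = (-4)(s**4 - 17s**3 + 50s**2 + 296s - 960) + (-60s**3 + 420s**2 + 1200s - 5760)
  s**4 - 17s**3 + 50s**2 + 296s - 960 = (-(1/60)s + 1/6)(-60s**3 + 420s**2 + 1200s - 5760) + (0)
Last nonzero remainder: -60s**3 + 420s**2 + 1200s - 5760. Dividing through by -60 gives the monic gcd s**3 - 7s**2 - 20s + 96.
Then lcm(f, g) = f·g / gcd(f, g); expanding and making the result monic gives the answer.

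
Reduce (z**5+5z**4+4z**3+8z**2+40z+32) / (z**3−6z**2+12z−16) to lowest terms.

Repeated division with remainder:
  z**5+5z**4+4z**3+8z**2+40z+32 = (z**2+11z+58)(z**3−6z**2+12z−16) + (240z**2−480z+960)
  z**3−6z**2+12z−16 = ((1/240)z−1/60)(240z**2−480z+960) + (0)
Last nonzero remainder: 240z**2−480z+960. Dividing through by 240 gives the monic gcd z**2−2z+4.
Cancel z**2−2z+4 from numerator and denominator to get the reduced form.

(z**3+7z**2+14z+8)/(z−4)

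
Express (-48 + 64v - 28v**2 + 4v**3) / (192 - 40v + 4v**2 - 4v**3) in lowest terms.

Euclidean algorithm in ℚ[v]:
  4v**3 - 28v**2 + 64v - 48 = (-1)(-4v**3 + 4v**2 - 40v + 192) + (-24v**2 + 24v + 144)
  -4v**3 + 4v**2 - 40v + 192 = ((1/6)v)(-24v**2 + 24v + 144) + (-64v + 192)
  -24v**2 + 24v + 144 = ((3/8)v + 3/4)(-64v + 192) + (0)
Last nonzero remainder: -64v + 192. Dividing through by -64 gives the monic gcd v - 3.
Cancel v - 3 from numerator and denominator to get the reduced form.

(-4 + 4v - v**2)/(16 + 2v + v**2)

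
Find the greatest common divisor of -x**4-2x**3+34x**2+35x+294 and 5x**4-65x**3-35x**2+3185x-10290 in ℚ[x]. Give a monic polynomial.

x**2+x-42

Euclidean algorithm in ℚ[x]:
  -x**4-2x**3+34x**2+35x+294 = (-1/5)(5x**4-65x**3-35x**2+3185x-10290) + (-15x**3+27x**2+672x-1764)
  5x**4-65x**3-35x**2+3185x-10290 = (-(1/3)x+56/15)(-15x**3+27x**2+672x-1764) + ((441/5)x**2+(441/5)x-18522/5)
  -15x**3+27x**2+672x-1764 = (-(25/147)x+10/21)((441/5)x**2+(441/5)x-18522/5) + (0)
Last nonzero remainder: (441/5)x**2+(441/5)x-18522/5. Dividing through by 441/5 gives the monic gcd x**2+x-42.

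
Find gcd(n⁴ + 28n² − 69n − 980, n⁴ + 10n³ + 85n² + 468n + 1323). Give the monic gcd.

n² + n + 49

Repeated division with remainder:
  n⁴ + 28n² − 69n − 980 = (n⁴ + 10n³ + 85n² + 468n + 1323) + (−10n³ − 57n² − 537n − 2303)
  n⁴ + 10n³ + 85n² + 468n + 1323 = (−(1/10)n − 43/100)(−10n³ − 57n² − 537n − 2303) + ((679/100)n² + (679/100)n + 33271/100)
  −10n³ − 57n² − 537n − 2303 = (−(1000/679)n − 4700/679)((679/100)n² + (679/100)n + 33271/100) + (0)
Last nonzero remainder: (679/100)n² + (679/100)n + 33271/100. Dividing through by 679/100 gives the monic gcd n² + n + 49.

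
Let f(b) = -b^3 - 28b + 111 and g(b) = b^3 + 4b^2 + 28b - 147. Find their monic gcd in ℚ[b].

b - 3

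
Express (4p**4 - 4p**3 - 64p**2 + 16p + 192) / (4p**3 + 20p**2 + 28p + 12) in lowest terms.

(p**3 - 4p**2 - 4p + 16)/(p**2 + 2p + 1)

Euclidean algorithm in ℚ[p]:
  4p**4 - 4p**3 - 64p**2 + 16p + 192 = (p - 6)(4p**3 + 20p**2 + 28p + 12) + (28p**2 + 172p + 264)
  4p**3 + 20p**2 + 28p + 12 = ((1/7)p - 8/49)(28p**2 + 172p + 264) + ((900/49)p + 2700/49)
  28p**2 + 172p + 264 = ((343/225)p + 1078/225)((900/49)p + 2700/49) + (0)
Last nonzero remainder: (900/49)p + 2700/49. Dividing through by 900/49 gives the monic gcd p + 3.
Cancel p + 3 from numerator and denominator to get the reduced form.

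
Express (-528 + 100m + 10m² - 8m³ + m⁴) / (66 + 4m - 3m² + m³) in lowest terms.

(-24 - 2m + m²)/(3 + m)

Apply the Euclidean algorithm:
  m⁴ - 8m³ + 10m² + 100m - 528 = (m - 5)(m³ - 3m² + 4m + 66) + (-9m² + 54m - 198)
  m³ - 3m² + 4m + 66 = (-(1/9)m - 1/3)(-9m² + 54m - 198) + (0)
Last nonzero remainder: -9m² + 54m - 198. Dividing through by -9 gives the monic gcd m² - 6m + 22.
Cancel m² - 6m + 22 from numerator and denominator to get the reduced form.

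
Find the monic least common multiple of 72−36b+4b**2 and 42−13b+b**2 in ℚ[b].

−126+81b−16b**2+b**3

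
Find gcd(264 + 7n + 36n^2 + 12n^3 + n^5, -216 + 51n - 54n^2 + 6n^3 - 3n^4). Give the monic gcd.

8 - n + n^2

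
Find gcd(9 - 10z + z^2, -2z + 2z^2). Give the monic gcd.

Repeated division with remainder:
  z^2 - 10z + 9 = (1/2)(2z^2 - 2z) + (-9z + 9)
  2z^2 - 2z = (-(2/9)z)(-9z + 9) + (0)
Last nonzero remainder: -9z + 9. Dividing through by -9 gives the monic gcd z - 1.

-1 + z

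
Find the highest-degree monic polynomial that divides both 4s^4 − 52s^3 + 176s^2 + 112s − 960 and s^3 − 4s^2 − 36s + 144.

s^2 − 10s + 24

Euclidean algorithm in ℚ[s]:
  4s^4 − 52s^3 + 176s^2 + 112s − 960 = (4s − 36)(s^3 − 4s^2 − 36s + 144) + (176s^2 − 1760s + 4224)
  s^3 − 4s^2 − 36s + 144 = ((1/176)s + 3/88)(176s^2 − 1760s + 4224) + (0)
Last nonzero remainder: 176s^2 − 1760s + 4224. Dividing through by 176 gives the monic gcd s^2 − 10s + 24.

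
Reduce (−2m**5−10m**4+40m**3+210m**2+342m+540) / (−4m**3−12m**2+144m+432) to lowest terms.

(m**3−4m**2−2m−15)/(2m−12)

Apply the Euclidean algorithm:
  −2m**5−10m**4+40m**3+210m**2+342m+540 = ((1/2)m**2+m+5)(−4m**3−12m**2+144m+432) + (−90m**2−810m−1620)
  −4m**3−12m**2+144m+432 = ((2/45)m−4/15)(−90m**2−810m−1620) + (0)
Last nonzero remainder: −90m**2−810m−1620. Dividing through by −90 gives the monic gcd m**2+9m+18.
Cancel m**2+9m+18 from numerator and denominator to get the reduced form.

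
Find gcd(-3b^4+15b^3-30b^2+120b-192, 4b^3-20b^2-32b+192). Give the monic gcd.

Repeated division with remainder:
  -3b^4+15b^3-30b^2+120b-192 = (-(3/4)b)(4b^3-20b^2-32b+192) + (-54b^2+264b-192)
  4b^3-20b^2-32b+192 = (-(2/27)b+2/243)(-54b^2+264b-192) + (-(3920/81)b+15680/81)
  -54b^2+264b-192 = ((2187/1960)b-243/245)(-(3920/81)b+15680/81) + (0)
Last nonzero remainder: -(3920/81)b+15680/81. Dividing through by -3920/81 gives the monic gcd b-4.

b-4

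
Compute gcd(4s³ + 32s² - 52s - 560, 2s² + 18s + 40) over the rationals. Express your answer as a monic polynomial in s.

s + 5

By polynomial division,
  4s³ + 32s² - 52s - 560 = (2s - 2)(2s² + 18s + 40) + (-96s - 480)
  2s² + 18s + 40 = (-(1/48)s - 1/12)(-96s - 480) + (0)
Last nonzero remainder: -96s - 480. Dividing through by -96 gives the monic gcd s + 5.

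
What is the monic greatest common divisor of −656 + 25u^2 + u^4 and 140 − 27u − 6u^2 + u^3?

Apply the Euclidean algorithm:
  u^4 + 25u^2 − 656 = (u + 6)(u^3 − 6u^2 − 27u + 140) + (88u^2 + 22u − 1496)
  u^3 − 6u^2 − 27u + 140 = ((1/88)u − 25/352)(88u^2 + 22u − 1496) + (−(135/16)u + 135/4)
  88u^2 + 22u − 1496 = (−(1408/135)u − 5984/135)(−(135/16)u + 135/4) + (0)
Last nonzero remainder: −(135/16)u + 135/4. Dividing through by −135/16 gives the monic gcd u − 4.

−4 + u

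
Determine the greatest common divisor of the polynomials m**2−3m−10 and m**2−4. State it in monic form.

Euclidean algorithm in ℚ[m]:
  m**2−3m−10 = (m**2−4) + (−3m−6)
  m**2−4 = (−(1/3)m+2/3)(−3m−6) + (0)
Last nonzero remainder: −3m−6. Dividing through by −3 gives the monic gcd m+2.

m+2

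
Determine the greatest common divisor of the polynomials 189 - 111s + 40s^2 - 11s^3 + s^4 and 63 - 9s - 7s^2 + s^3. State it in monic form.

21 - 10s + s^2

Euclidean algorithm in ℚ[s]:
  s^4 - 11s^3 + 40s^2 - 111s + 189 = (s - 4)(s^3 - 7s^2 - 9s + 63) + (21s^2 - 210s + 441)
  s^3 - 7s^2 - 9s + 63 = ((1/21)s + 1/7)(21s^2 - 210s + 441) + (0)
Last nonzero remainder: 21s^2 - 210s + 441. Dividing through by 21 gives the monic gcd s^2 - 10s + 21.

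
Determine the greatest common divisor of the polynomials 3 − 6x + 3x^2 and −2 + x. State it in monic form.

1

Euclidean algorithm in ℚ[x]:
  3x^2 − 6x + 3 = (3x)(x − 2) + (3)
  x − 2 = ((1/3)x − 2/3)(3) + (0)
The last nonzero remainder is the constant 3, so the polynomials are coprime and gcd = 1.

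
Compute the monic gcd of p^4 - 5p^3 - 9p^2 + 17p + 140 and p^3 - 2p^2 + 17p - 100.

p - 4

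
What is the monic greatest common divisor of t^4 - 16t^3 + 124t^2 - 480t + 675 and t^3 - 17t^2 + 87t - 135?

t^2 - 8t + 15

Apply the Euclidean algorithm:
  t^4 - 16t^3 + 124t^2 - 480t + 675 = (t + 1)(t^3 - 17t^2 + 87t - 135) + (54t^2 - 432t + 810)
  t^3 - 17t^2 + 87t - 135 = ((1/54)t - 1/6)(54t^2 - 432t + 810) + (0)
Last nonzero remainder: 54t^2 - 432t + 810. Dividing through by 54 gives the monic gcd t^2 - 8t + 15.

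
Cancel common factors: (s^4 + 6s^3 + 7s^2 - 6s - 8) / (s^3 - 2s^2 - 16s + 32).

Euclidean algorithm in ℚ[s]:
  s^4 + 6s^3 + 7s^2 - 6s - 8 = (s + 8)(s^3 - 2s^2 - 16s + 32) + (39s^2 + 90s - 264)
  s^3 - 2s^2 - 16s + 32 = ((1/39)s - 56/507)(39s^2 + 90s - 264) + ((120/169)s + 480/169)
  39s^2 + 90s - 264 = ((2197/40)s - 1859/20)((120/169)s + 480/169) + (0)
Last nonzero remainder: (120/169)s + 480/169. Dividing through by 120/169 gives the monic gcd s + 4.
Cancel s + 4 from numerator and denominator to get the reduced form.

(s^3 + 2s^2 - s - 2)/(s^2 - 6s + 8)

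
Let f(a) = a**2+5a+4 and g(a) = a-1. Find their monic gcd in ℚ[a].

Euclidean algorithm in ℚ[a]:
  a**2+5a+4 = (a+6)(a-1) + (10)
  a-1 = ((1/10)a-1/10)(10) + (0)
The last nonzero remainder is the constant 10, so the polynomials are coprime and gcd = 1.

1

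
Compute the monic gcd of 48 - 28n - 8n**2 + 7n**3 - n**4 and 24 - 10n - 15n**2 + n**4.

By polynomial division,
  -n**4 + 7n**3 - 8n**2 - 28n + 48 = (-1)(n**4 - 15n**2 - 10n + 24) + (7n**3 - 23n**2 - 38n + 72)
  n**4 - 15n**2 - 10n + 24 = ((1/7)n + 23/49)(7n**3 - 23n**2 - 38n + 72) + ((60/49)n**2 - (120/49)n - 480/49)
  7n**3 - 23n**2 - 38n + 72 = ((343/60)n - 147/20)((60/49)n**2 - (120/49)n - 480/49) + (0)
Last nonzero remainder: (60/49)n**2 - (120/49)n - 480/49. Dividing through by 60/49 gives the monic gcd n**2 - 2n - 8.

-8 - 2n + n**2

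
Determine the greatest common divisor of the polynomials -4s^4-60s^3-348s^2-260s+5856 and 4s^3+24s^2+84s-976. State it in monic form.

s^2+10s+61

Repeated division with remainder:
  -4s^4-60s^3-348s^2-260s+5856 = (-s-9)(4s^3+24s^2+84s-976) + (-48s^2-480s-2928)
  4s^3+24s^2+84s-976 = (-(1/12)s+1/3)(-48s^2-480s-2928) + (0)
Last nonzero remainder: -48s^2-480s-2928. Dividing through by -48 gives the monic gcd s^2+10s+61.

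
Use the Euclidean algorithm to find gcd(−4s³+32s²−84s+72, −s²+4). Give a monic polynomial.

Euclidean algorithm in ℚ[s]:
  −4s³+32s²−84s+72 = (4s−32)(−s²+4) + (−100s+200)
  −s²+4 = ((1/100)s+1/50)(−100s+200) + (0)
Last nonzero remainder: −100s+200. Dividing through by −100 gives the monic gcd s−2.

s−2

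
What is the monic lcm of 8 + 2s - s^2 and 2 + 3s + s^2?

-8 - 10s - s^2 + s^3

Apply the Euclidean algorithm:
  -s^2 + 2s + 8 = (-1)(s^2 + 3s + 2) + (5s + 10)
  s^2 + 3s + 2 = ((1/5)s + 1/5)(5s + 10) + (0)
Last nonzero remainder: 5s + 10. Dividing through by 5 gives the monic gcd s + 2.
Then lcm(f, g) = f·g / gcd(f, g); expanding and making the result monic gives the answer.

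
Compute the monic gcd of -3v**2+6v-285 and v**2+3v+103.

1

Euclidean algorithm in ℚ[v]:
  -3v**2+6v-285 = (-3)(v**2+3v+103) + (15v+24)
  v**2+3v+103 = ((1/15)v+7/75)(15v+24) + (2519/25)
  15v+24 = ((375/2519)v+600/2519)(2519/25) + (0)
The last nonzero remainder is the constant 2519/25, so the polynomials are coprime and gcd = 1.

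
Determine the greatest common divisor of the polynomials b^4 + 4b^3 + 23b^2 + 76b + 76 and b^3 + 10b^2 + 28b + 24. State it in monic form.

Repeated division with remainder:
  b^4 + 4b^3 + 23b^2 + 76b + 76 = (b - 6)(b^3 + 10b^2 + 28b + 24) + (55b^2 + 220b + 220)
  b^3 + 10b^2 + 28b + 24 = ((1/55)b + 6/55)(55b^2 + 220b + 220) + (0)
Last nonzero remainder: 55b^2 + 220b + 220. Dividing through by 55 gives the monic gcd b^2 + 4b + 4.

b^2 + 4b + 4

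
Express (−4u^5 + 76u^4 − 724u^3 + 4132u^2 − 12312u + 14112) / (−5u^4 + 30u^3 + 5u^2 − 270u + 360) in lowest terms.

Euclidean algorithm in ℚ[u]:
  −4u^5 + 76u^4 − 724u^3 + 4132u^2 − 12312u + 14112 = ((4/5)u − 52/5)(−5u^4 + 30u^3 + 5u^2 − 270u + 360) + (−416u^3 + 4400u^2 − 15408u + 17856)
  −5u^4 + 30u^3 + 5u^2 − 270u + 360 = ((5/416)u + 595/10816)(−416u^3 + 4400u^2 − 15408u + 17856) + (−(35055/676)u^2 + (245385/676)u − 105165/169)
  −416u^3 + 4400u^2 − 15408u + 17856 = ((281216/35055)u − 335296/11685)(−(35055/676)u^2 + (245385/676)u − 105165/169) + (0)
Last nonzero remainder: −(35055/676)u^2 + (245385/676)u − 105165/169. Dividing through by −35055/676 gives the monic gcd u^2 − 7u + 12.
Cancel u^2 − 7u + 12 from numerator and denominator to get the reduced form.

(4u^3 − 48u^2 + 340u − 1176)/(5u^2 + 5u − 30)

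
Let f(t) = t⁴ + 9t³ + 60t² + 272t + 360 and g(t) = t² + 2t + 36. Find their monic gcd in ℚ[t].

t² + 2t + 36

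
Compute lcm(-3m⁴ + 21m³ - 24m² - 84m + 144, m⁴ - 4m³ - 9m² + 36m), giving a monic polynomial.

Repeated division with remainder:
  -3m⁴ + 21m³ - 24m² - 84m + 144 = (-3)(m⁴ - 4m³ - 9m² + 36m) + (9m³ - 51m² + 24m + 144)
  m⁴ - 4m³ - 9m² + 36m = ((1/9)m + 5/27)(9m³ - 51m² + 24m + 144) + (-(20/9)m² + (140/9)m - 80/3)
  9m³ - 51m² + 24m + 144 = (-(81/20)m - 27/5)(-(20/9)m² + (140/9)m - 80/3) + (0)
Last nonzero remainder: -(20/9)m² + (140/9)m - 80/3. Dividing through by -20/9 gives the monic gcd m² - 7m + 12.
Then lcm(f, g) = f·g / gcd(f, g); expanding and making the result monic gives the answer.

m⁶ - 4m⁵ - 13m⁴ + 52m³ + 36m² - 144m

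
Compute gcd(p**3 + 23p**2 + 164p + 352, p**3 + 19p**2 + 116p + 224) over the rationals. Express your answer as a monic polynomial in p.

p**2 + 12p + 32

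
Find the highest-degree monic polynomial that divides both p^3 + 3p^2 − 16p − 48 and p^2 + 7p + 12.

p^2 + 7p + 12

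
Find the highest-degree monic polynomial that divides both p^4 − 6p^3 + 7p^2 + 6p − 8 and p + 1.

p + 1

By polynomial division,
  p^4 − 6p^3 + 7p^2 + 6p − 8 = (p^3 − 7p^2 + 14p − 8)(p + 1) + (0)
The last nonzero remainder p + 1 is already monic.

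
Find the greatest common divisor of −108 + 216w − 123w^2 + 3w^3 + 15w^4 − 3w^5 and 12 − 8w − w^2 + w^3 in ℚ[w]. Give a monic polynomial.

By polynomial division,
  −3w^5 + 15w^4 + 3w^3 − 123w^2 + 216w − 108 = (−3w^2 + 12w − 9)(w^3 − w^2 − 8w + 12) + (0)
The last nonzero remainder w^3 − w^2 − 8w + 12 is already monic.

12 − 8w − w^2 + w^3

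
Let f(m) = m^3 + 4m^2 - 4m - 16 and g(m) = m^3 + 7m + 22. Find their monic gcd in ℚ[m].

Repeated division with remainder:
  m^3 + 4m^2 - 4m - 16 = (m^3 + 7m + 22) + (4m^2 - 11m - 38)
  m^3 + 7m + 22 = ((1/4)m + 11/16)(4m^2 - 11m - 38) + ((385/16)m + 385/8)
  4m^2 - 11m - 38 = ((64/385)m - 304/385)((385/16)m + 385/8) + (0)
Last nonzero remainder: (385/16)m + 385/8. Dividing through by 385/16 gives the monic gcd m + 2.

m + 2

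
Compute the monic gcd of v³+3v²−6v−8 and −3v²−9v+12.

v+4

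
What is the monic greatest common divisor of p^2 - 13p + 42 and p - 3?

1

Euclidean algorithm in ℚ[p]:
  p^2 - 13p + 42 = (p - 10)(p - 3) + (12)
  p - 3 = ((1/12)p - 1/4)(12) + (0)
The last nonzero remainder is the constant 12, so the polynomials are coprime and gcd = 1.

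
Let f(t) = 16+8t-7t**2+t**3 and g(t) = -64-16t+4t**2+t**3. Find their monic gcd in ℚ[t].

By polynomial division,
  t**3-7t**2+8t+16 = (t**3+4t**2-16t-64) + (-11t**2+24t+80)
  t**3+4t**2-16t-64 = (-(1/11)t-68/121)(-11t**2+24t+80) + ((576/121)t-2304/121)
  -11t**2+24t+80 = (-(1331/576)t-605/144)((576/121)t-2304/121) + (0)
Last nonzero remainder: (576/121)t-2304/121. Dividing through by 576/121 gives the monic gcd t-4.

-4+t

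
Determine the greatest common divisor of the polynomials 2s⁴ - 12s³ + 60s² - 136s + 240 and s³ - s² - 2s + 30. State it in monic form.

s² - 4s + 10

Apply the Euclidean algorithm:
  2s⁴ - 12s³ + 60s² - 136s + 240 = (2s - 10)(s³ - s² - 2s + 30) + (54s² - 216s + 540)
  s³ - s² - 2s + 30 = ((1/54)s + 1/18)(54s² - 216s + 540) + (0)
Last nonzero remainder: 54s² - 216s + 540. Dividing through by 54 gives the monic gcd s² - 4s + 10.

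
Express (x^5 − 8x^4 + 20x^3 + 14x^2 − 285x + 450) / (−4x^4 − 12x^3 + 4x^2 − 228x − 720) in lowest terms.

Euclidean algorithm in ℚ[x]:
  x^5 − 8x^4 + 20x^3 + 14x^2 − 285x + 450 = (−(1/4)x + 11/4)(−4x^4 − 12x^3 + 4x^2 − 228x − 720) + (54x^3 − 54x^2 + 162x + 2430)
  −4x^4 − 12x^3 + 4x^2 − 228x − 720 = (−(2/27)x − 8/27)(54x^3 − 54x^2 + 162x + 2430) + (0)
Last nonzero remainder: 54x^3 − 54x^2 + 162x + 2430. Dividing through by 54 gives the monic gcd x^3 − x^2 + 3x + 45.
Cancel x^3 − x^2 + 3x + 45 from numerator and denominator to get the reduced form.

(−x^2 + 7x − 10)/(4x + 16)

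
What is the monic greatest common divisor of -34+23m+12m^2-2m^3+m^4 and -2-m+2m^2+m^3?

-2+m+m^2

By polynomial division,
  m^4-2m^3+12m^2+23m-34 = (m-4)(m^3+2m^2-m-2) + (21m^2+21m-42)
  m^3+2m^2-m-2 = ((1/21)m+1/21)(21m^2+21m-42) + (0)
Last nonzero remainder: 21m^2+21m-42. Dividing through by 21 gives the monic gcd m^2+m-2.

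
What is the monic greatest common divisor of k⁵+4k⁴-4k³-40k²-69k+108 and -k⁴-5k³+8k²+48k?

k²+k-12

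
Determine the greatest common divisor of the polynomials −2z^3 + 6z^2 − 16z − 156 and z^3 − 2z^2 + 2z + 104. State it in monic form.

Repeated division with remainder:
  −2z^3 + 6z^2 − 16z − 156 = (−2)(z^3 − 2z^2 + 2z + 104) + (2z^2 − 12z + 52)
  z^3 − 2z^2 + 2z + 104 = ((1/2)z + 2)(2z^2 − 12z + 52) + (0)
Last nonzero remainder: 2z^2 − 12z + 52. Dividing through by 2 gives the monic gcd z^2 − 6z + 26.

z^2 − 6z + 26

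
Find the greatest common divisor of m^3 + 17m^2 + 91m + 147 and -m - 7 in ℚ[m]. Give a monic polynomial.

m + 7

Euclidean algorithm in ℚ[m]:
  m^3 + 17m^2 + 91m + 147 = (-m^2 - 10m - 21)(-m - 7) + (0)
Last nonzero remainder: -m - 7. Dividing through by -1 gives the monic gcd m + 7.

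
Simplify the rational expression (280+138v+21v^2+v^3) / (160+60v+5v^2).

(70+17v+v^2)/(40+5v)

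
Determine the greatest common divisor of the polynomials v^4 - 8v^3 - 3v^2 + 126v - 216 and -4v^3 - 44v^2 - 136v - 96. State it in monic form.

v + 4

Euclidean algorithm in ℚ[v]:
  v^4 - 8v^3 - 3v^2 + 126v - 216 = (-(1/4)v + 19/4)(-4v^3 - 44v^2 - 136v - 96) + (172v^2 + 748v + 240)
  -4v^3 - 44v^2 - 136v - 96 = (-(1/43)v - 286/1849)(172v^2 + 748v + 240) + (-(27216/1849)v - 108864/1849)
  172v^2 + 748v + 240 = (-(79507/6804)v - 9245/2268)(-(27216/1849)v - 108864/1849) + (0)
Last nonzero remainder: -(27216/1849)v - 108864/1849. Dividing through by -27216/1849 gives the monic gcd v + 4.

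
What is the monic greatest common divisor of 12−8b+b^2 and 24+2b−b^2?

−6+b

Apply the Euclidean algorithm:
  b^2−8b+12 = (−1)(−b^2+2b+24) + (−6b+36)
  −b^2+2b+24 = ((1/6)b+2/3)(−6b+36) + (0)
Last nonzero remainder: −6b+36. Dividing through by −6 gives the monic gcd b−6.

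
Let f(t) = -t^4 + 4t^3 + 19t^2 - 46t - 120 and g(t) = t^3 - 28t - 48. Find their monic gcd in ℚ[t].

t + 2

Repeated division with remainder:
  -t^4 + 4t^3 + 19t^2 - 46t - 120 = (-t + 4)(t^3 - 28t - 48) + (-9t^2 + 18t + 72)
  t^3 - 28t - 48 = (-(1/9)t - 2/9)(-9t^2 + 18t + 72) + (-16t - 32)
  -9t^2 + 18t + 72 = ((9/16)t - 9/4)(-16t - 32) + (0)
Last nonzero remainder: -16t - 32. Dividing through by -16 gives the monic gcd t + 2.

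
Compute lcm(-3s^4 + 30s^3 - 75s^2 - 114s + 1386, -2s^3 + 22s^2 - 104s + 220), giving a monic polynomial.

s^5 - 15s^4 + 75s^3 - 87s^2 - 652s + 2310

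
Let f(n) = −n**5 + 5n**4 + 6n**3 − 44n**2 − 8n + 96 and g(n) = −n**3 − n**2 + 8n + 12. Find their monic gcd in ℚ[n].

n**3 + n**2 − 8n − 12

Repeated division with remainder:
  −n**5 + 5n**4 + 6n**3 − 44n**2 − 8n + 96 = (n**2 − 6n + 8)(−n**3 − n**2 + 8n + 12) + (0)
Last nonzero remainder: −n**3 − n**2 + 8n + 12. Dividing through by −1 gives the monic gcd n**3 + n**2 − 8n − 12.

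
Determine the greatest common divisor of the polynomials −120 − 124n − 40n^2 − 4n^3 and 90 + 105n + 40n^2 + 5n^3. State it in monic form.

6 + 5n + n^2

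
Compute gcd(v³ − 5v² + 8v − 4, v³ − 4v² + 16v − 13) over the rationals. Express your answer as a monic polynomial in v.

v − 1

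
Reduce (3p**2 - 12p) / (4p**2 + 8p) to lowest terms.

(3p - 12)/(4p + 8)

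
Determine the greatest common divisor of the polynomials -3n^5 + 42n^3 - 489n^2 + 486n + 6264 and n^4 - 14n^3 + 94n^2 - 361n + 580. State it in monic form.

n^3 - 9n^2 + 49n - 116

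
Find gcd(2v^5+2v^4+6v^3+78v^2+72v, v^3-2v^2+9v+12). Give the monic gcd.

v^3-2v^2+9v+12

By polynomial division,
  2v^5+2v^4+6v^3+78v^2+72v = (2v^2+6v)(v^3-2v^2+9v+12) + (0)
The last nonzero remainder v^3-2v^2+9v+12 is already monic.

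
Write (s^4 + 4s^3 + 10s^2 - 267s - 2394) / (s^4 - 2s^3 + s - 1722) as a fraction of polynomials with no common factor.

(s^2 + 5s + 57)/(s^2 - s + 41)

Euclidean algorithm in ℚ[s]:
  s^4 + 4s^3 + 10s^2 - 267s - 2394 = (s^4 - 2s^3 + s - 1722) + (6s^3 + 10s^2 - 268s - 672)
  s^4 - 2s^3 + s - 1722 = ((1/6)s - 11/18)(6s^3 + 10s^2 - 268s - 672) + ((457/9)s^2 - (457/9)s - 6398/3)
  6s^3 + 10s^2 - 268s - 672 = ((54/457)s + 144/457)((457/9)s^2 - (457/9)s - 6398/3) + (0)
Last nonzero remainder: (457/9)s^2 - (457/9)s - 6398/3. Dividing through by 457/9 gives the monic gcd s^2 - s - 42.
Cancel s^2 - s - 42 from numerator and denominator to get the reduced form.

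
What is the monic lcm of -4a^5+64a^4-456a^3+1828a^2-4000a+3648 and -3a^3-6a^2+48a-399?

a^6-9a^5+2a^4+341a^3-2199a^2+6088a-6384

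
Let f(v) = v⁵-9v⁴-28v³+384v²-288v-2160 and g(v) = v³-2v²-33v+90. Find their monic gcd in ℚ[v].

v²+v-30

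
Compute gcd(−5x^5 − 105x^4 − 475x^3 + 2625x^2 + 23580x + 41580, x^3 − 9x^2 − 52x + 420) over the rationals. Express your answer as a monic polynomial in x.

x^2 + x − 42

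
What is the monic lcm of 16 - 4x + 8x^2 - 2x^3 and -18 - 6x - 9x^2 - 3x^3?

Apply the Euclidean algorithm:
  -2x^3 + 8x^2 - 4x + 16 = (2/3)(-3x^3 - 9x^2 - 6x - 18) + (14x^2 + 28)
  -3x^3 - 9x^2 - 6x - 18 = (-(3/14)x - 9/14)(14x^2 + 28) + (0)
Last nonzero remainder: 14x^2 + 28. Dividing through by 14 gives the monic gcd x^2 + 2.
Then lcm(f, g) = f·g / gcd(f, g); expanding and making the result monic gives the answer.

-24 - 2x - 10x^2 - x^3 + x^4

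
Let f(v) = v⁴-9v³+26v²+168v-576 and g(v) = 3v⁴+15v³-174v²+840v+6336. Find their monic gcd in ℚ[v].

Repeated division with remainder:
  v⁴-9v³+26v²+168v-576 = (1/3)(3v⁴+15v³-174v²+840v+6336) + (-14v³+84v²-112v-2688)
  3v⁴+15v³-174v²+840v+6336 = (-(3/14)v-33/14)(-14v³+84v²-112v-2688) + (0)
Last nonzero remainder: -14v³+84v²-112v-2688. Dividing through by -14 gives the monic gcd v³-6v²+8v+192.

v³-6v²+8v+192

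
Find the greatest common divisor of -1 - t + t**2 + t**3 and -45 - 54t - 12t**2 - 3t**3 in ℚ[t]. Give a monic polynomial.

By polynomial division,
  t**3 + t**2 - t - 1 = (-1/3)(-3t**3 - 12t**2 - 54t - 45) + (-3t**2 - 19t - 16)
  -3t**3 - 12t**2 - 54t - 45 = (t - 7/3)(-3t**2 - 19t - 16) + (-(247/3)t - 247/3)
  -3t**2 - 19t - 16 = ((9/247)t + 48/247)(-(247/3)t - 247/3) + (0)
Last nonzero remainder: -(247/3)t - 247/3. Dividing through by -247/3 gives the monic gcd t + 1.

1 + t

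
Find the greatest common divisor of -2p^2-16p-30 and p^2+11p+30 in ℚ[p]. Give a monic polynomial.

p+5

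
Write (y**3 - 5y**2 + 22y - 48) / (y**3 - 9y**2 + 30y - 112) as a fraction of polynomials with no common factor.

(y - 3)/(y - 7)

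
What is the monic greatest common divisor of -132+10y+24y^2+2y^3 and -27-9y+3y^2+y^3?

Repeated division with remainder:
  2y^3+24y^2+10y-132 = (2)(y^3+3y^2-9y-27) + (18y^2+28y-78)
  y^3+3y^2-9y-27 = ((1/18)y+13/162)(18y^2+28y-78) + (-(560/81)y-560/27)
  18y^2+28y-78 = (-(729/280)y+1053/280)(-(560/81)y-560/27) + (0)
Last nonzero remainder: -(560/81)y-560/27. Dividing through by -560/81 gives the monic gcd y+3.

3+y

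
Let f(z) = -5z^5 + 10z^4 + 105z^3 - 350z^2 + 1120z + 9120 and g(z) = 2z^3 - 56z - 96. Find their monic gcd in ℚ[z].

z^2 - 2z - 24

By polynomial division,
  -5z^5 + 10z^4 + 105z^3 - 350z^2 + 1120z + 9120 = (-(5/2)z^2 + 5z - 35/2)(2z^3 - 56z - 96) + (-310z^2 + 620z + 7440)
  2z^3 - 56z - 96 = (-(1/155)z - 2/155)(-310z^2 + 620z + 7440) + (0)
Last nonzero remainder: -310z^2 + 620z + 7440. Dividing through by -310 gives the monic gcd z^2 - 2z - 24.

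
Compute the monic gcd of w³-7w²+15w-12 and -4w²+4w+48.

w-4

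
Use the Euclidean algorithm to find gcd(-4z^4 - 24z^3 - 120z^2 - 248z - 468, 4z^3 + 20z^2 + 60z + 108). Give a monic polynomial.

Repeated division with remainder:
  -4z^4 - 24z^3 - 120z^2 - 248z - 468 = (-z - 1)(4z^3 + 20z^2 + 60z + 108) + (-40z^2 - 80z - 360)
  4z^3 + 20z^2 + 60z + 108 = (-(1/10)z - 3/10)(-40z^2 - 80z - 360) + (0)
Last nonzero remainder: -40z^2 - 80z - 360. Dividing through by -40 gives the monic gcd z^2 + 2z + 9.

z^2 + 2z + 9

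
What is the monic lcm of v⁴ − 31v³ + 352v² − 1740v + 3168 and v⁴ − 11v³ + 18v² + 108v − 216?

v⁶ − 30v⁵ + 315v⁴ − 1202v³ − 684v² + 13608v − 19008

Apply the Euclidean algorithm:
  v⁴ − 31v³ + 352v² − 1740v + 3168 = (v⁴ − 11v³ + 18v² + 108v − 216) + (−20v³ + 334v² − 1848v + 3384)
  v⁴ − 11v³ + 18v² + 108v − 216 = (−(1/20)v − 57/200)(−20v³ + 334v² − 1848v + 3384) + ((2079/100)v² − (6237/25)v + 18711/25)
  −20v³ + 334v² − 1848v + 3384 = (−(2000/2079)v + 9400/2079)((2079/100)v² − (6237/25)v + 18711/25) + (0)
Last nonzero remainder: (2079/100)v² − (6237/25)v + 18711/25. Dividing through by 2079/100 gives the monic gcd v² − 12v + 36.
Then lcm(f, g) = f·g / gcd(f, g); expanding and making the result monic gives the answer.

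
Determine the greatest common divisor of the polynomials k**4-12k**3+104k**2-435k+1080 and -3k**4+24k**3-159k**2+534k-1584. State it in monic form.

Apply the Euclidean algorithm:
  k**4-12k**3+104k**2-435k+1080 = (-1/3)(-3k**4+24k**3-159k**2+534k-1584) + (-4k**3+51k**2-257k+552)
  -3k**4+24k**3-159k**2+534k-1584 = ((3/4)k+57/16)(-4k**3+51k**2-257k+552) + (-(2367/16)k**2+(16569/16)k-7101/2)
  -4k**3+51k**2-257k+552 = ((64/2367)k-368/2367)(-(2367/16)k**2+(16569/16)k-7101/2) + (0)
Last nonzero remainder: -(2367/16)k**2+(16569/16)k-7101/2. Dividing through by -2367/16 gives the monic gcd k**2-7k+24.

k**2-7k+24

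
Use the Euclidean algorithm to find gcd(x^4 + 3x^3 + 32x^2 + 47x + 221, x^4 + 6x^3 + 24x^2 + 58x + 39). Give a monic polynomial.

x^2 + 2x + 13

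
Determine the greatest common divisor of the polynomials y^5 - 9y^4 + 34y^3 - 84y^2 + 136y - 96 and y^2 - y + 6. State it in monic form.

y^2 - y + 6

Apply the Euclidean algorithm:
  y^5 - 9y^4 + 34y^3 - 84y^2 + 136y - 96 = (y^3 - 8y^2 + 20y - 16)(y^2 - y + 6) + (0)
The last nonzero remainder y^2 - y + 6 is already monic.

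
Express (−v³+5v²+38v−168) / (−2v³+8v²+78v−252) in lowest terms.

(v−4)/(2v−6)

By polynomial division,
  −v³+5v²+38v−168 = (1/2)(−2v³+8v²+78v−252) + (v²−v−42)
  −2v³+8v²+78v−252 = (−2v+6)(v²−v−42) + (0)
The last nonzero remainder v²−v−42 is already monic.
Cancel v²−v−42 from numerator and denominator to get the reduced form.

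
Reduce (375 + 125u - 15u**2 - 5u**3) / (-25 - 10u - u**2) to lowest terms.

(-75 - 10u + 5u**2)/(5 + u)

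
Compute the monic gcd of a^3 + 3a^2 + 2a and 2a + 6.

By polynomial division,
  a^3 + 3a^2 + 2a = ((1/2)a^2 + 1)(2a + 6) + (−6)
  2a + 6 = (−(1/3)a − 1)(−6) + (0)
The last nonzero remainder is the constant −6, so the polynomials are coprime and gcd = 1.

1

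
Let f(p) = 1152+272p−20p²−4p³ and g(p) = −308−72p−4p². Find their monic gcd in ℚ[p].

1

Apply the Euclidean algorithm:
  −4p³−20p²+272p+1152 = (p−13)(−4p²−72p−308) + (−356p−2852)
  −4p²−72p−308 = ((1/89)p+889/7921)(−356p−2852) + (95760/7921)
  −356p−2852 = (−(704969/23940)p−5647673/23940)(95760/7921) + (0)
The last nonzero remainder is the constant 95760/7921, so the polynomials are coprime and gcd = 1.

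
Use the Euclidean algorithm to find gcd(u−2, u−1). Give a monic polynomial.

Apply the Euclidean algorithm:
  u−2 = (u−1) + (−1)
  u−1 = (−u+1)(−1) + (0)
The last nonzero remainder is the constant −1, so the polynomials are coprime and gcd = 1.

1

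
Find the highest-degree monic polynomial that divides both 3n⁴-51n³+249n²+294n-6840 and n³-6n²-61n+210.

By polynomial division,
  3n⁴-51n³+249n²+294n-6840 = (3n-33)(n³-6n²-61n+210) + (234n²-2349n+90)
  n³-6n²-61n+210 = ((1/234)n+35/2028)(234n²-2349n+90) + (-(14091/676)n+70455/338)
  234n²-2349n+90 = (-(52728/4697)n+2028/4697)(-(14091/676)n+70455/338) + (0)
Last nonzero remainder: -(14091/676)n+70455/338. Dividing through by -14091/676 gives the monic gcd n-10.

n-10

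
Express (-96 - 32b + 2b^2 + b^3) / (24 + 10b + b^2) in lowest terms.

Apply the Euclidean algorithm:
  b^3 + 2b^2 - 32b - 96 = (b - 8)(b^2 + 10b + 24) + (24b + 96)
  b^2 + 10b + 24 = ((1/24)b + 1/4)(24b + 96) + (0)
Last nonzero remainder: 24b + 96. Dividing through by 24 gives the monic gcd b + 4.
Cancel b + 4 from numerator and denominator to get the reduced form.

(-24 - 2b + b^2)/(6 + b)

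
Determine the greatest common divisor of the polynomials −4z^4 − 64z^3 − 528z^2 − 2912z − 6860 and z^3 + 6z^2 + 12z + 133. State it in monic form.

Repeated division with remainder:
  −4z^4 − 64z^3 − 528z^2 − 2912z − 6860 = (−4z − 40)(z^3 + 6z^2 + 12z + 133) + (−240z^2 − 1900z − 1540)
  z^3 + 6z^2 + 12z + 133 = (−(1/240)z + 23/2880)(−240z^2 − 1900z − 1540) + ((2989/144)z + 20923/144)
  −240z^2 − 1900z − 1540 = (−(34560/2989)z − 31680/2989)((2989/144)z + 20923/144) + (0)
Last nonzero remainder: (2989/144)z + 20923/144. Dividing through by 2989/144 gives the monic gcd z + 7.

z + 7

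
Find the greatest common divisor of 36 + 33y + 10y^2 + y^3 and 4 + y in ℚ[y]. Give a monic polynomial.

4 + y

Euclidean algorithm in ℚ[y]:
  y^3 + 10y^2 + 33y + 36 = (y^2 + 6y + 9)(y + 4) + (0)
The last nonzero remainder y + 4 is already monic.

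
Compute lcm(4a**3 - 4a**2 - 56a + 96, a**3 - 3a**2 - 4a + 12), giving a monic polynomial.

a**4 + a**3 - 16a**2 - 4a + 48

By polynomial division,
  4a**3 - 4a**2 - 56a + 96 = (4)(a**3 - 3a**2 - 4a + 12) + (8a**2 - 40a + 48)
  a**3 - 3a**2 - 4a + 12 = ((1/8)a + 1/4)(8a**2 - 40a + 48) + (0)
Last nonzero remainder: 8a**2 - 40a + 48. Dividing through by 8 gives the monic gcd a**2 - 5a + 6.
Then lcm(f, g) = f·g / gcd(f, g); expanding and making the result monic gives the answer.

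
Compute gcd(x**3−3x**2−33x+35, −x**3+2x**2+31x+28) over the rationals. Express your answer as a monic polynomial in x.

x−7

By polynomial division,
  x**3−3x**2−33x+35 = (−1)(−x**3+2x**2+31x+28) + (−x**2−2x+63)
  −x**3+2x**2+31x+28 = (x−4)(−x**2−2x+63) + (−40x+280)
  −x**2−2x+63 = ((1/40)x+9/40)(−40x+280) + (0)
Last nonzero remainder: −40x+280. Dividing through by −40 gives the monic gcd x−7.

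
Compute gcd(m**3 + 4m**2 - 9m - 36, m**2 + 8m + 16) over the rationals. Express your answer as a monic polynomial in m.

m + 4

Euclidean algorithm in ℚ[m]:
  m**3 + 4m**2 - 9m - 36 = (m - 4)(m**2 + 8m + 16) + (7m + 28)
  m**2 + 8m + 16 = ((1/7)m + 4/7)(7m + 28) + (0)
Last nonzero remainder: 7m + 28. Dividing through by 7 gives the monic gcd m + 4.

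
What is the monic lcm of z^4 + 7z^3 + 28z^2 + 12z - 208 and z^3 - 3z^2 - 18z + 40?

z^5 + 2z^4 - 7z^3 - 128z^2 - 268z + 1040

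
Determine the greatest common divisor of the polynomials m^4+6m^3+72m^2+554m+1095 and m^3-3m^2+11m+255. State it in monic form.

m+5

Repeated division with remainder:
  m^4+6m^3+72m^2+554m+1095 = (m+9)(m^3-3m^2+11m+255) + (88m^2+200m-1200)
  m^3-3m^2+11m+255 = ((1/88)m-29/484)(88m^2+200m-1200) + ((4431/121)m+22155/121)
  88m^2+200m-1200 = ((10648/4431)m-9680/1477)((4431/121)m+22155/121) + (0)
Last nonzero remainder: (4431/121)m+22155/121. Dividing through by 4431/121 gives the monic gcd m+5.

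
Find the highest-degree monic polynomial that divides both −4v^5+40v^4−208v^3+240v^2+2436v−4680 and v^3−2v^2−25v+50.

v^2−7v+10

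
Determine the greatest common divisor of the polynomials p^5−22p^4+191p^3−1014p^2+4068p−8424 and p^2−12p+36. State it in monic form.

Euclidean algorithm in ℚ[p]:
  p^5−22p^4+191p^3−1014p^2+4068p−8424 = (p^3−10p^2+35p−234)(p^2−12p+36) + (0)
The last nonzero remainder p^2−12p+36 is already monic.

p^2−12p+36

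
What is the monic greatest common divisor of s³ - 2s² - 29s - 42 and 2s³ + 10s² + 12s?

Repeated division with remainder:
  s³ - 2s² - 29s - 42 = (1/2)(2s³ + 10s² + 12s) + (-7s² - 35s - 42)
  2s³ + 10s² + 12s = (-(2/7)s)(-7s² - 35s - 42) + (0)
Last nonzero remainder: -7s² - 35s - 42. Dividing through by -7 gives the monic gcd s² + 5s + 6.

s² + 5s + 6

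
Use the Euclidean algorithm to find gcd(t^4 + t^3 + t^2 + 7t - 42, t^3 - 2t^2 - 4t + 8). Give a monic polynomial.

By polynomial division,
  t^4 + t^3 + t^2 + 7t - 42 = (t + 3)(t^3 - 2t^2 - 4t + 8) + (11t^2 + 11t - 66)
  t^3 - 2t^2 - 4t + 8 = ((1/11)t - 3/11)(11t^2 + 11t - 66) + (5t - 10)
  11t^2 + 11t - 66 = ((11/5)t + 33/5)(5t - 10) + (0)
Last nonzero remainder: 5t - 10. Dividing through by 5 gives the monic gcd t - 2.

t - 2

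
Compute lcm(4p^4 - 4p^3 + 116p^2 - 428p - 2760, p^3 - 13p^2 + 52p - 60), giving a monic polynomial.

Repeated division with remainder:
  4p^4 - 4p^3 + 116p^2 - 428p - 2760 = (4p + 48)(p^3 - 13p^2 + 52p - 60) + (532p^2 - 2684p + 120)
  p^3 - 13p^2 + 52p - 60 = ((1/532)p - 529/35378)(532p^2 - 2684p + 120) + ((205920/17689)p - 1029600/17689)
  532p^2 - 2684p + 120 = ((2352637/51480)p - 17689/8580)((205920/17689)p - 1029600/17689) + (0)
Last nonzero remainder: (205920/17689)p - 1029600/17689. Dividing through by 205920/17689 gives the monic gcd p - 5.
Then lcm(f, g) = f·g / gcd(f, g); expanding and making the result monic gives the answer.

p^6 - 9p^5 + 49p^4 - 351p^3 + 514p^2 + 4236p - 8280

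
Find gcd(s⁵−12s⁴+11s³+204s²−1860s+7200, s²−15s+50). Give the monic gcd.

s²−15s+50

Euclidean algorithm in ℚ[s]:
  s⁵−12s⁴+11s³+204s²−1860s+7200 = (s³+3s²+6s+144)(s²−15s+50) + (0)
The last nonzero remainder s²−15s+50 is already monic.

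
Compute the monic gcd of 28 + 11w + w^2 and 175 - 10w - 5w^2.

7 + w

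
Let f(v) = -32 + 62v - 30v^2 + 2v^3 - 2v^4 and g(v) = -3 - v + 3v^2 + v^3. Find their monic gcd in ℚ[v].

Apply the Euclidean algorithm:
  -2v^4 + 2v^3 - 30v^2 + 62v - 32 = (-2v + 8)(v^3 + 3v^2 - v - 3) + (-56v^2 + 64v - 8)
  v^3 + 3v^2 - v - 3 = (-(1/56)v - 29/392)(-56v^2 + 64v - 8) + ((176/49)v - 176/49)
  -56v^2 + 64v - 8 = (-(343/22)v + 49/22)((176/49)v - 176/49) + (0)
Last nonzero remainder: (176/49)v - 176/49. Dividing through by 176/49 gives the monic gcd v - 1.

-1 + v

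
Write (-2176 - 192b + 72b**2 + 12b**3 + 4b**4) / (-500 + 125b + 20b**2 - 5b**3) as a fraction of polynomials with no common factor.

Euclidean algorithm in ℚ[b]:
  4b**4 + 12b**3 + 72b**2 - 192b - 2176 = (-(4/5)b - 28/5)(-5b**3 + 20b**2 + 125b - 500) + (284b**2 + 108b - 4976)
  -5b**3 + 20b**2 + 125b - 500 = (-(5/284)b + 1555/20164)(284b**2 + 108b - 4976) + ((146520/5041)b - 586080/5041)
  284b**2 + 108b - 4976 = ((357911/36630)b + 1567751/36630)((146520/5041)b - 586080/5041) + (0)
Last nonzero remainder: (146520/5041)b - 586080/5041. Dividing through by 146520/5041 gives the monic gcd b - 4.
Cancel b - 4 from numerator and denominator to get the reduced form.

(-544 - 184b - 28b**2 - 4b**3)/(-125 + 5b**2)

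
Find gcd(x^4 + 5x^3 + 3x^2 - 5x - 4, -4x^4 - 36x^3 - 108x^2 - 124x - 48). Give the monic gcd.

Euclidean algorithm in ℚ[x]:
  x^4 + 5x^3 + 3x^2 - 5x - 4 = (-1/4)(-4x^4 - 36x^3 - 108x^2 - 124x - 48) + (-4x^3 - 24x^2 - 36x - 16)
  -4x^4 - 36x^3 - 108x^2 - 124x - 48 = (x + 3)(-4x^3 - 24x^2 - 36x - 16) + (0)
Last nonzero remainder: -4x^3 - 24x^2 - 36x - 16. Dividing through by -4 gives the monic gcd x^3 + 6x^2 + 9x + 4.

x^3 + 6x^2 + 9x + 4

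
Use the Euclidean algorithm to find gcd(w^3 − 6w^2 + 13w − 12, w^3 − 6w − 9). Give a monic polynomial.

w − 3

Repeated division with remainder:
  w^3 − 6w^2 + 13w − 12 = (w^3 − 6w − 9) + (−6w^2 + 19w − 3)
  w^3 − 6w − 9 = (−(1/6)w − 19/36)(−6w^2 + 19w − 3) + ((127/36)w − 127/12)
  −6w^2 + 19w − 3 = (−(216/127)w + 36/127)((127/36)w − 127/12) + (0)
Last nonzero remainder: (127/36)w − 127/12. Dividing through by 127/36 gives the monic gcd w − 3.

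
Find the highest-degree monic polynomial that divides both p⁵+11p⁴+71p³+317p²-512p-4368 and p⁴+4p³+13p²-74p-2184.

p³+10p²+73p+364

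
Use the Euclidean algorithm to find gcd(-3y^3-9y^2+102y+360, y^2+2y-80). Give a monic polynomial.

1

Apply the Euclidean algorithm:
  -3y^3-9y^2+102y+360 = (-3y-3)(y^2+2y-80) + (-132y+120)
  y^2+2y-80 = (-(1/132)y-8/363)(-132y+120) + (-9360/121)
  -132y+120 = ((1331/780)y-121/78)(-9360/121) + (0)
The last nonzero remainder is the constant -9360/121, so the polynomials are coprime and gcd = 1.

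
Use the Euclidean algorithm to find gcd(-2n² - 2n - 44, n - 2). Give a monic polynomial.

Repeated division with remainder:
  -2n² - 2n - 44 = (-2n - 6)(n - 2) + (-56)
  n - 2 = (-(1/56)n + 1/28)(-56) + (0)
The last nonzero remainder is the constant -56, so the polynomials are coprime and gcd = 1.

1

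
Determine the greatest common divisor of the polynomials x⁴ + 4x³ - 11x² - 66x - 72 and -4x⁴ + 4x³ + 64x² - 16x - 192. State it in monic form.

x³ + x² - 14x - 24

Apply the Euclidean algorithm:
  x⁴ + 4x³ - 11x² - 66x - 72 = (-1/4)(-4x⁴ + 4x³ + 64x² - 16x - 192) + (5x³ + 5x² - 70x - 120)
  -4x⁴ + 4x³ + 64x² - 16x - 192 = (-(4/5)x + 8/5)(5x³ + 5x² - 70x - 120) + (0)
Last nonzero remainder: 5x³ + 5x² - 70x - 120. Dividing through by 5 gives the monic gcd x³ + x² - 14x - 24.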